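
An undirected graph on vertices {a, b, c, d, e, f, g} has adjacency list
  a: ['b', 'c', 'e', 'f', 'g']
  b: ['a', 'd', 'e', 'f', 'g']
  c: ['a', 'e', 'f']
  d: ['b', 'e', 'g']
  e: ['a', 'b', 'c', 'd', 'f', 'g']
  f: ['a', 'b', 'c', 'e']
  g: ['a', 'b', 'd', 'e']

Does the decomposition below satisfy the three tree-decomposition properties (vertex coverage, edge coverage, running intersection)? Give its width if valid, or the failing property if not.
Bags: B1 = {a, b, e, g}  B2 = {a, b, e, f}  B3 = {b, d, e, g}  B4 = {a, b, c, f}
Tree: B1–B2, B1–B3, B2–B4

A tree decomposition must satisfy three properties: every vertex lies in some bag; for every edge, both endpoints lie together in some bag; and for every vertex, the bags containing it form a connected subtree. Here edge (e,c) lies in no bag, so the decomposition is invalid.

No — edge (e,c) lies in no bag.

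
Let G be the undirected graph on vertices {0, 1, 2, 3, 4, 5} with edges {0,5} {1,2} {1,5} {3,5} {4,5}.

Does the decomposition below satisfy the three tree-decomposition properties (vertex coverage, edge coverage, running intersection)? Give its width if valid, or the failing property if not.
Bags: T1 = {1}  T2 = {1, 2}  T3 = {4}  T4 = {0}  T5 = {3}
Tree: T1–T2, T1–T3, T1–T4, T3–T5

No — vertex 5 appears in no bag.

A tree decomposition must satisfy three properties: every vertex lies in some bag; for every edge, both endpoints lie together in some bag; and for every vertex, the bags containing it form a connected subtree. Here vertex 5 appears in no bag, so the decomposition is invalid.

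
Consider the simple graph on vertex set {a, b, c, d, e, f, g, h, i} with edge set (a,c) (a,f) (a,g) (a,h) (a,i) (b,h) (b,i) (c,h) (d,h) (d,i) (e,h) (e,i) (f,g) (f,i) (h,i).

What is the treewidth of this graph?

A width-2 tree decomposition is:
Bags: B1 = {a, h, i}  B2 = {a, f, i}  B3 = {e, h, i}  B4 = {a, c, h}  B5 = {d, h, i}  B6 = {a, f, g}  B7 = {b, h, i}
Tree: B1–B2, B1–B3, B1–B4, B1–B5, B2–B6, B5–B7
Every bag has size at most 3, so the width is 3 − 1 = 2 and tw(G) ≤ 2. Conversely, {a, f, g} is a clique of size 3, and the vertices of any clique must share a bag in every tree decomposition; so some bag has ≥ 3 vertices and tw(G) ≥ 2. Combining the bounds, tw(G) = 2.

2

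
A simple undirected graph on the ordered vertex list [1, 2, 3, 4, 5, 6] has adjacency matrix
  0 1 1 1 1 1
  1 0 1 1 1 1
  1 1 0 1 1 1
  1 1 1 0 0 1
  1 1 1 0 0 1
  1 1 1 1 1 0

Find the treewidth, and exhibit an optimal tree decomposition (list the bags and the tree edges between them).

Treewidth 4.
One optimal decomposition is:
Bags: B1 = {1, 2, 3, 5, 6}  B2 = {1, 2, 3, 4, 6}
Tree: B1–B2

Every bag has size at most 5, so the width is 5 − 1 = 4 and tw(G) ≤ 4. For the lower bound, the 5 vertices {1, 2, 3, 4, 6} are pairwise adjacent, and any tree decomposition puts a clique entirely inside one bag — forcing width ≥ 4. Combining the bounds, tw(G) = 4.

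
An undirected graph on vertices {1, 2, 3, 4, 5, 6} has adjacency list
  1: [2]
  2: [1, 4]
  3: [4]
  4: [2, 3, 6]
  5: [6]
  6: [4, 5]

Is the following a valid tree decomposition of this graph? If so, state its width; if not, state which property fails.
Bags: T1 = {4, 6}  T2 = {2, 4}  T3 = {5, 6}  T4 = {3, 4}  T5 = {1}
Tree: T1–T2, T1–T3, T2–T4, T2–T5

A tree decomposition must satisfy three properties: every vertex lies in some bag; for every edge, both endpoints lie together in some bag; and for every vertex, the bags containing it form a connected subtree. Here edge (2,1) lies in no bag, so the decomposition is invalid.

No — edge (2,1) lies in no bag.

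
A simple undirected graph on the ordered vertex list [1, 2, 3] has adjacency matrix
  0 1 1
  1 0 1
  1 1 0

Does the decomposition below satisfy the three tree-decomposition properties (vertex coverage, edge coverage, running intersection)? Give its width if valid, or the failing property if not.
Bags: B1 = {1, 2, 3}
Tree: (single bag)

Vertex coverage: the bags together contain {1, 2, 3}, the full vertex set. Edge coverage: each edge of G has both endpoints in at least one bag. Running intersection: for every vertex, the bags containing it form a connected subtree. All three properties hold, so this is a valid tree decomposition of width max|bag| − 1 = 2, and hence tw(G) ≤ 2.

Yes; width 2.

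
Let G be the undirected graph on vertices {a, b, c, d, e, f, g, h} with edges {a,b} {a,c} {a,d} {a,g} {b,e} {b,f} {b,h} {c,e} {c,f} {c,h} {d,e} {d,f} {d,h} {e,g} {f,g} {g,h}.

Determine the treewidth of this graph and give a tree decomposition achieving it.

Each bag holds 5 vertices, so the decomposition has width 4, which upper-bounds the treewidth. For the lower bound: the 5 vertex sets {c,f}, {b,e}, {d,h}, {a}, {g} are disjoint, each induces a connected subgraph, and every pair is joined by at least one edge of G. Contracting each set to a single vertex therefore yields K_{5} as a minor, and since treewidth is minor-monotone, tw(G) ≥ tw(K_{5}) = 4. Therefore the treewidth is 4.

Treewidth 4.
One such decomposition:
Bags: B1 = {a, c, e, f, h}  B2 = {a, b, e, f, h}  B3 = {a, d, e, f, h}  B4 = {a, e, f, g, h}
Tree: B1–B2, B2–B3, B3–B4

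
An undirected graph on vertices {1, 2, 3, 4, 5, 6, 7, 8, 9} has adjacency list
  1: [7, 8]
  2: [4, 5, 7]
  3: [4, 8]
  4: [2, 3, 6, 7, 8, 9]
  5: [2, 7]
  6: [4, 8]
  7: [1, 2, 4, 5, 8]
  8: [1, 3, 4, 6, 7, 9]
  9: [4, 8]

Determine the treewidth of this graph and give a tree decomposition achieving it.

The largest bag has 3 vertices, giving width 2; this decomposition certifies tw(G) ≤ 2. Conversely, {1, 7, 8} is a clique of size 3, and the vertices of any clique must share a bag in every tree decomposition; so some bag has ≥ 3 vertices and tw(G) ≥ 2. Combining the bounds, tw(G) = 2.

Treewidth 2.
One optimal decomposition is:
Bags: B1 = {4, 8, 9}  B2 = {4, 7, 8}  B3 = {4, 6, 8}  B4 = {2, 4, 7}  B5 = {3, 4, 8}  B6 = {2, 5, 7}  B7 = {1, 7, 8}
Tree: B1–B2, B2–B3, B2–B4, B3–B5, B4–B6, B2–B7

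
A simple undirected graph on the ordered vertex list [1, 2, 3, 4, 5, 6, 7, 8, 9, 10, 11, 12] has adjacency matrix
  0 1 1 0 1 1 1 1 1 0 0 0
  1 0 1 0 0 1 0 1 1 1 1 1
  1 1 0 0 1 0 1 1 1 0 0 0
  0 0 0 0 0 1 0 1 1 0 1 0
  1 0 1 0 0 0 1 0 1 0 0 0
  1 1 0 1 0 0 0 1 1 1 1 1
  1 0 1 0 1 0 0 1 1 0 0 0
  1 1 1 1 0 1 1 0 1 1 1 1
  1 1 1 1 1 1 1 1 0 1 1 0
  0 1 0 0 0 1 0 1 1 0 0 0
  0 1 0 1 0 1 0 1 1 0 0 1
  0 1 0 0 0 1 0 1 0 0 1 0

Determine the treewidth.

4

A width-4 tree decomposition is:
Bags: B1 = {1, 2, 6, 8, 9}  B2 = {2, 6, 8, 9, 11}  B3 = {1, 2, 3, 8, 9}  B4 = {1, 3, 7, 8, 9}  B5 = {1, 3, 5, 7, 9}  B6 = {2, 6, 8, 9, 10}  B7 = {4, 6, 8, 9, 11}  B8 = {2, 6, 8, 11, 12}
Tree: B1–B2, B1–B3, B3–B4, B4–B5, B1–B6, B2–B7, B2–B8
Each bag holds 5 vertices, so the decomposition has width 4, which upper-bounds the treewidth. On the other hand G contains the 5-clique {1, 2, 3, 8, 9}. A clique must lie in a single bag of any decomposition, so no decomposition can have width below 4. Hence tw(G) = 4 exactly.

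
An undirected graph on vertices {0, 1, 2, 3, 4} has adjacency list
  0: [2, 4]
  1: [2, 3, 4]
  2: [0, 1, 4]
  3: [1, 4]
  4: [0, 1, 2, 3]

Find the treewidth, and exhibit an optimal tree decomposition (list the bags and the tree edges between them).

Treewidth 2.
One optimal decomposition is:
Bags: B1 = {1, 2, 4}  B2 = {0, 2, 4}  B3 = {1, 3, 4}
Tree: B1–B2, B1–B3

Every bag has size at most 3, so the width is 3 − 1 = 2 and tw(G) ≤ 2. For the lower bound, the 3 vertices {0, 2, 4} are pairwise adjacent, and any tree decomposition puts a clique entirely inside one bag — forcing width ≥ 2. Hence tw(G) = 2 exactly.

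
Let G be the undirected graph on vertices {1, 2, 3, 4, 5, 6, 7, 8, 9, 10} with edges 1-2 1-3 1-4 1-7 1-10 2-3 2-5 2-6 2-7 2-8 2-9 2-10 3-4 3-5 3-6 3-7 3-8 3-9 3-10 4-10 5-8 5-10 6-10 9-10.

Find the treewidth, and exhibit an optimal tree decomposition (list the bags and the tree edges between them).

The largest bag has 4 vertices, giving width 3; this decomposition certifies tw(G) ≤ 3. On the other hand G contains the 4-clique {2, 3, 5, 8}. A clique must lie in a single bag of any decomposition, so no decomposition can have width below 3. Therefore the treewidth is 3.

Treewidth 3.
One such decomposition:
Bags: B1 = {2, 3, 5, 8}  B2 = {2, 3, 5, 10}  B3 = {2, 3, 6, 10}  B4 = {1, 2, 3, 10}  B5 = {1, 2, 3, 7}  B6 = {1, 3, 4, 10}  B7 = {2, 3, 9, 10}
Tree: B1–B2, B2–B3, B3–B4, B4–B5, B4–B6, B4–B7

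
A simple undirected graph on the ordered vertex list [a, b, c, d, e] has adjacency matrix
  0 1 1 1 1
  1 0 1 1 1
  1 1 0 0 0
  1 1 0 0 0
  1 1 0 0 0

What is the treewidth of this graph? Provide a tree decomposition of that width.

Treewidth 2.
One such decomposition:
Bags: B1 = {a, b, c}  B2 = {a, b, e}  B3 = {a, b, d}
Tree: B1–B2, B1–B3

Every bag has size at most 3, so the width is 3 − 1 = 2 and tw(G) ≤ 2. Conversely, {a, b, d} is a clique of size 3, and the vertices of any clique must share a bag in every tree decomposition; so some bag has ≥ 3 vertices and tw(G) ≥ 2. Combining the bounds, tw(G) = 2.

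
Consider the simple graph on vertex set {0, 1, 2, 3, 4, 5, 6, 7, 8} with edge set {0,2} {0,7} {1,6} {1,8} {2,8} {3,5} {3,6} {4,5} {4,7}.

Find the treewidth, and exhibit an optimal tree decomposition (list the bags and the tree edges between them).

Treewidth 2.
One optimal decomposition is:
Bags: B1 = {3, 5, 6}  B2 = {1, 5, 6}  B3 = {1, 5, 8}  B4 = {2, 5, 8}  B5 = {0, 2, 5}  B6 = {0, 5, 7}  B7 = {4, 5, 7}
Tree: B1–B2, B2–B3, B3–B4, B4–B5, B5–B6, B6–B7

Every bag has size at most 3, so the width is 3 − 1 = 2 and tw(G) ≤ 2. Since 5–3–6–1–8–2–0–7–4–5 is a cycle in G, G is not acyclic. Forests are exactly the graphs of treewidth ≤ 1, so tw(G) ≥ 2. Combining the bounds, tw(G) = 2.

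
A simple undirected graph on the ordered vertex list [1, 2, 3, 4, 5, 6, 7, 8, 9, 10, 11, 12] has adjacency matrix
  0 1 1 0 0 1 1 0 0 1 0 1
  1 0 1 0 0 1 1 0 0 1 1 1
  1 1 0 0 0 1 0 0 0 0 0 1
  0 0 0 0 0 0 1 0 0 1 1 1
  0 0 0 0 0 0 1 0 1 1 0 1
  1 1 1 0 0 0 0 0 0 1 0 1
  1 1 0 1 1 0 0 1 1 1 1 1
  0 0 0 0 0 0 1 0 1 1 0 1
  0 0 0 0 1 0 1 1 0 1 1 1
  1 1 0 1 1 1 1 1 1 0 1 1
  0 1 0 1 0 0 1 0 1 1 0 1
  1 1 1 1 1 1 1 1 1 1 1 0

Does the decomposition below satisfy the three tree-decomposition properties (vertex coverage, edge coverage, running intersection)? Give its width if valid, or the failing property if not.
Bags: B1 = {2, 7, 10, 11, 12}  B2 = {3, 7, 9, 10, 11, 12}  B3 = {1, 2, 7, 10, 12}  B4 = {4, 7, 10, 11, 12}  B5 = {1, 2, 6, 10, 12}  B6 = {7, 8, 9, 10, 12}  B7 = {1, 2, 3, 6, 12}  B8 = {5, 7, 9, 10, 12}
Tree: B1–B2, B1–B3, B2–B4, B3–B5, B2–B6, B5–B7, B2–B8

A tree decomposition must satisfy three properties: every vertex lies in some bag; for every edge, both endpoints lie together in some bag; and for every vertex, the bags containing it form a connected subtree. Here bags containing vertex 3 are not connected in the tree, so the decomposition is invalid.

No — bags containing vertex 3 are not connected in the tree.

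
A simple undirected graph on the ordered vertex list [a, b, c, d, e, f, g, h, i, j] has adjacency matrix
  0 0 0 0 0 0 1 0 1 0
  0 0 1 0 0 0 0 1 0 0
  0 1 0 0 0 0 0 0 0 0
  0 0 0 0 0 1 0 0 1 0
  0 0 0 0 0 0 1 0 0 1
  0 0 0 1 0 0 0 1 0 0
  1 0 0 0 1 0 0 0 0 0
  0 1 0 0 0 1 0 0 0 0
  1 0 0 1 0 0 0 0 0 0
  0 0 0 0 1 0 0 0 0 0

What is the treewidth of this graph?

1

A width-1 tree decomposition is:
Bags: B1 = {e, j}  B2 = {e, g}  B3 = {a, g}  B4 = {a, i}  B5 = {d, i}  B6 = {d, f}  B7 = {f, h}  B8 = {b, h}  B9 = {b, c}
Tree: B1–B2, B2–B3, B3–B4, B4–B5, B5–B6, B6–B7, B7–B8, B8–B9
Every bag has size at most 2, so the width is 2 − 1 = 1 and tw(G) ≤ 1. G has an edge, so its treewidth is at least 1. The upper and lower bounds meet at 1, so that is the treewidth.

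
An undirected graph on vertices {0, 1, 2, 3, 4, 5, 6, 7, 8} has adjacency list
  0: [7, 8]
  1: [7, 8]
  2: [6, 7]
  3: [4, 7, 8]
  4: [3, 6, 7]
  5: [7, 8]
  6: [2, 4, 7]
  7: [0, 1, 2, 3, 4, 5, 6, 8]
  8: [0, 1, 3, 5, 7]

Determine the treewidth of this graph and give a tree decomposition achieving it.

The largest bag has 3 vertices, giving width 2; this decomposition certifies tw(G) ≤ 2. For the lower bound, the 3 vertices {0, 7, 8} are pairwise adjacent, and any tree decomposition puts a clique entirely inside one bag — forcing width ≥ 2. Therefore the treewidth is 2.

Treewidth 2.
One optimal decomposition is:
Bags: B1 = {3, 7, 8}  B2 = {3, 4, 7}  B3 = {5, 7, 8}  B4 = {1, 7, 8}  B5 = {0, 7, 8}  B6 = {4, 6, 7}  B7 = {2, 6, 7}
Tree: B1–B2, B1–B3, B1–B4, B1–B5, B2–B6, B6–B7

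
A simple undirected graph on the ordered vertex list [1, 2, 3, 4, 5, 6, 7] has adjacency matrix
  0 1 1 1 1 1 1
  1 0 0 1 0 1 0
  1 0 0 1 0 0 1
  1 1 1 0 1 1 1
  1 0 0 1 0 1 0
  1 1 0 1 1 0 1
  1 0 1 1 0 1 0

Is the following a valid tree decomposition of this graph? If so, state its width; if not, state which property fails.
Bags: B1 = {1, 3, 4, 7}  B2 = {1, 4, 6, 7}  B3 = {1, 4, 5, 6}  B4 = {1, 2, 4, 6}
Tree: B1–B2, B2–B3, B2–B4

Checking the three conditions: (i) the bags cover all of {1, 2, 3, 4, 5, 6, 7}; (ii) for each edge, some bag contains both endpoints; (iii) the bags containing any fixed vertex form a subtree. All hold, so the decomposition is valid with width 4 − 1 = 3.

Yes; width 3.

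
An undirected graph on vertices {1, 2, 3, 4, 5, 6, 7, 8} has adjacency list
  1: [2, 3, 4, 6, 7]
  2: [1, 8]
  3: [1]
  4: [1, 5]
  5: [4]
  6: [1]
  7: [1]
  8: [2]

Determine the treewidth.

A width-1 tree decomposition is:
Bags: B1 = {1, 2}  B2 = {1, 4}  B3 = {2, 8}  B4 = {4, 5}  B5 = {1, 6}  B6 = {1, 3}  B7 = {1, 7}
Tree: B1–B2, B1–B3, B2–B4, B2–B5, B2–B6, B6–B7
Each bag holds 2 vertices, so the decomposition has width 1, which upper-bounds the treewidth. G has an edge, so its treewidth is at least 1. Hence tw(G) = 1 exactly.

1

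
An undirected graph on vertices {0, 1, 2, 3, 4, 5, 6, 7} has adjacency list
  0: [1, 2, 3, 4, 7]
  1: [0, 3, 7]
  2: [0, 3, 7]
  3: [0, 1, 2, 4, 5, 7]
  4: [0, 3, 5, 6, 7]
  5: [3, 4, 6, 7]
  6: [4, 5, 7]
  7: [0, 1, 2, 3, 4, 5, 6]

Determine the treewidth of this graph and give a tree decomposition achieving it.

Every bag has size at most 4, so the width is 4 − 1 = 3 and tw(G) ≤ 3. Conversely, {0, 1, 3, 7} is a clique of size 4, and the vertices of any clique must share a bag in every tree decomposition; so some bag has ≥ 4 vertices and tw(G) ≥ 3. Hence tw(G) = 3 exactly.

Treewidth 3.
One such decomposition:
Bags: B1 = {0, 3, 4, 7}  B2 = {3, 4, 5, 7}  B3 = {0, 1, 3, 7}  B4 = {0, 2, 3, 7}  B5 = {4, 5, 6, 7}
Tree: B1–B2, B1–B3, B1–B4, B2–B5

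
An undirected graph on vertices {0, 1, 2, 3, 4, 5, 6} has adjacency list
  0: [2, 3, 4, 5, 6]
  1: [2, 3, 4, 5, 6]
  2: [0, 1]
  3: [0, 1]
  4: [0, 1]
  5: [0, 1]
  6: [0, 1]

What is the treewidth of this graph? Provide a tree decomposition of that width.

Treewidth 2.
Bags: B1 = {0, 1, 6}  B2 = {0, 1, 4}  B3 = {0, 1, 2}  B4 = {0, 1, 5}  B5 = {0, 1, 3}
Tree: B1–B2, B2–B3, B3–B4, B4–B5

Each bag holds 3 vertices, so the decomposition has width 2, which upper-bounds the treewidth. Since 1–6–0–4–1 is a cycle in G, G is not acyclic. Forests are exactly the graphs of treewidth ≤ 1, so tw(G) ≥ 2. Hence tw(G) = 2 exactly.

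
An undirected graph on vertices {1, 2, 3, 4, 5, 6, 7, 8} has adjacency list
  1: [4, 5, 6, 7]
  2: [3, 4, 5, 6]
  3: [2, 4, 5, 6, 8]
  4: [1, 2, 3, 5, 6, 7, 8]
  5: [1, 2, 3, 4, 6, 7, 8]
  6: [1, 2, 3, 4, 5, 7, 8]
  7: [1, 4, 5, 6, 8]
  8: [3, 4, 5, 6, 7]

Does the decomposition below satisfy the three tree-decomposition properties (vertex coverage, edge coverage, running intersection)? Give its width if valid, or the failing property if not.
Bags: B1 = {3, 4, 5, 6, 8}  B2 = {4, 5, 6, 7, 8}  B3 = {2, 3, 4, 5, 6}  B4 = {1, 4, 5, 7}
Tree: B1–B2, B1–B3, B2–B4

A tree decomposition must satisfy three properties: every vertex lies in some bag; for every edge, both endpoints lie together in some bag; and for every vertex, the bags containing it form a connected subtree. Here edge (6,1) lies in no bag, so the decomposition is invalid.

No — edge (6,1) lies in no bag.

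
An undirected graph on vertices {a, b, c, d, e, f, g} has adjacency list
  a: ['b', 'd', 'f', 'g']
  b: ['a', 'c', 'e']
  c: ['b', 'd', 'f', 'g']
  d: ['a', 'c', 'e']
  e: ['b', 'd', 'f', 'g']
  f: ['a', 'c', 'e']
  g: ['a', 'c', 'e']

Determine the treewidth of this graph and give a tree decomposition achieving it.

Treewidth 3.
One such decomposition:
Bags: B1 = {a, c, e, g}  B2 = {a, c, e, f}  B3 = {a, b, c, e}  B4 = {a, c, d, e}
Tree: B1–B2, B2–B3, B3–B4

The largest bag has 4 vertices, giving width 3; this decomposition certifies tw(G) ≤ 3. For the lower bound: the 4 vertex sets {a,g}, {e,f}, {c}, {b} are disjoint, each induces a connected subgraph, and every pair is joined by at least one edge of G. Contracting each set to a single vertex therefore yields K_{4} as a minor, and since treewidth is minor-monotone, tw(G) ≥ tw(K_{4}) = 3. Combining the bounds, tw(G) = 3.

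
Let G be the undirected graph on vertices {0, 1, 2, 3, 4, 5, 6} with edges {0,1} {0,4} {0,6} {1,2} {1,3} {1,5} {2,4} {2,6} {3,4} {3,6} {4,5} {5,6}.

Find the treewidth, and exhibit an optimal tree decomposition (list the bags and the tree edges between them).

Each bag holds 4 vertices, so the decomposition has width 3, which upper-bounds the treewidth. For the lower bound: the 4 vertex sets {0,4}, {2,6}, {1}, {3} are disjoint, each induces a connected subgraph, and every pair is joined by at least one edge of G. Contracting each set to a single vertex therefore yields K_{4} as a minor, and since treewidth is minor-monotone, tw(G) ≥ tw(K_{4}) = 3. The upper and lower bounds meet at 3, so that is the treewidth.

Treewidth 3.
One optimal decomposition is:
Bags: B1 = {0, 1, 4, 6}  B2 = {1, 2, 4, 6}  B3 = {1, 3, 4, 6}  B4 = {1, 4, 5, 6}
Tree: B1–B2, B2–B3, B3–B4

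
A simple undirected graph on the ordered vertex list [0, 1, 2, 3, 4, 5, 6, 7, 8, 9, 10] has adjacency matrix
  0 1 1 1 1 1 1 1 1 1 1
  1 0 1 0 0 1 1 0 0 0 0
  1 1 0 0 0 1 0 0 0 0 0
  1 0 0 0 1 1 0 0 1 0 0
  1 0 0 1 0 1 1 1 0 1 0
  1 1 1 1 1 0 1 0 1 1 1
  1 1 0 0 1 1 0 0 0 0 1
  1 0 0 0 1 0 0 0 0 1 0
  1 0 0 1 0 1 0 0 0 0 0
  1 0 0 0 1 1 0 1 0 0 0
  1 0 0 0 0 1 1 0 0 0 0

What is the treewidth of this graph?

A width-3 tree decomposition is:
Bags: B1 = {0, 4, 7, 9}  B2 = {0, 4, 5, 9}  B3 = {0, 4, 5, 6}  B4 = {0, 3, 4, 5}  B5 = {0, 1, 5, 6}  B6 = {0, 5, 6, 10}  B7 = {0, 3, 5, 8}  B8 = {0, 1, 2, 5}
Tree: B1–B2, B2–B3, B2–B4, B3–B5, B5–B6, B4–B7, B5–B8
Every bag has size at most 4, so the width is 4 − 1 = 3 and tw(G) ≤ 3. On the other hand G contains the 4-clique {0, 1, 2, 5}. A clique must lie in a single bag of any decomposition, so no decomposition can have width below 3. The upper and lower bounds meet at 3, so that is the treewidth.

3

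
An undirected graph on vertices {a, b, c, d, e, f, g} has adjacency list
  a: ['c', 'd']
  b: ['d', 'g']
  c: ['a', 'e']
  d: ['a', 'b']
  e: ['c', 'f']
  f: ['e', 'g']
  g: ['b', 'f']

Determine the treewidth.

A width-2 tree decomposition is:
Bags: B1 = {b, d, g}  B2 = {d, f, g}  B3 = {d, e, f}  B4 = {c, d, e}  B5 = {a, c, d}
Tree: B1–B2, B2–B3, B3–B4, B4–B5
The largest bag has 3 vertices, giving width 2; this decomposition certifies tw(G) ≤ 2. The edges d–b–g–f–e–c–a–d form a cycle, so G is not a tree and its treewidth is at least 2. Hence tw(G) = 2 exactly.

2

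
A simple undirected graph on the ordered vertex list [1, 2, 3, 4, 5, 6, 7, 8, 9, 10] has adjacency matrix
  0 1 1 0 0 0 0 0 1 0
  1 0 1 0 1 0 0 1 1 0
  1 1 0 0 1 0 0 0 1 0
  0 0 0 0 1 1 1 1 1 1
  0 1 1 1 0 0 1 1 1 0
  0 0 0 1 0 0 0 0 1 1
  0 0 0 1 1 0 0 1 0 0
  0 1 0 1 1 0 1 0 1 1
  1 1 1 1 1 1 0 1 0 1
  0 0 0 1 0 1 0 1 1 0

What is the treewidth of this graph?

A width-3 tree decomposition is:
Bags: B1 = {2, 3, 5, 9}  B2 = {2, 5, 8, 9}  B3 = {4, 5, 8, 9}  B4 = {4, 8, 9, 10}  B5 = {4, 5, 7, 8}  B6 = {1, 2, 3, 9}  B7 = {4, 6, 9, 10}
Tree: B1–B2, B2–B3, B3–B4, B3–B5, B1–B6, B4–B7
The largest bag has 4 vertices, giving width 3; this decomposition certifies tw(G) ≤ 3. On the other hand G contains the 4-clique {2, 5, 8, 9}. A clique must lie in a single bag of any decomposition, so no decomposition can have width below 3. Hence tw(G) = 3 exactly.

3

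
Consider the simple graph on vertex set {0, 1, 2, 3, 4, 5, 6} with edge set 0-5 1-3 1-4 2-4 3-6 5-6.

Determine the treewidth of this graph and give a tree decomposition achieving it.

Treewidth 1.
One such decomposition:
Bags: B1 = {0, 5}  B2 = {5, 6}  B3 = {3, 6}  B4 = {1, 3}  B5 = {1, 4}  B6 = {2, 4}
Tree: B1–B2, B2–B3, B3–B4, B4–B5, B5–B6

The largest bag has 2 vertices, giving width 1; this decomposition certifies tw(G) ≤ 1. G has an edge, so its treewidth is at least 1. The upper and lower bounds meet at 1, so that is the treewidth.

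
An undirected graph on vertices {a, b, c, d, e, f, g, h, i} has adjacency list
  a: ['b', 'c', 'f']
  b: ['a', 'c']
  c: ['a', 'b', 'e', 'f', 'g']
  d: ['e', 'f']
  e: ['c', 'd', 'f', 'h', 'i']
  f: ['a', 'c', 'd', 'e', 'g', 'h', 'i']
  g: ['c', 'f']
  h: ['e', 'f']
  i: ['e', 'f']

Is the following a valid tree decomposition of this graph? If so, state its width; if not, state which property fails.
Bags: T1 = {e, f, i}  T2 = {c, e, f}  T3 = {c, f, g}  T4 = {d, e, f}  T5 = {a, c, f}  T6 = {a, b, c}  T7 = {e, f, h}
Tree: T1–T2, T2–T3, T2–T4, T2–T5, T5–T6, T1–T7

Every vertex of G appears in some bag (union = {a, b, c, d, e, f, g, h, i}); every edge is covered by a bag; and for each vertex v the set of bags containing v is connected in the bag tree. The decomposition is therefore valid. The largest bag has 3 vertices, so the width is 2.

Yes; width 2.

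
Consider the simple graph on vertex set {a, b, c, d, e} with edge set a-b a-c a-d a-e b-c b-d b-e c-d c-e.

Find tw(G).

3

A width-3 tree decomposition is:
Bags: B1 = {a, b, c, e}  B2 = {a, b, c, d}
Tree: B1–B2
Each bag holds 4 vertices, so the decomposition has width 3, which upper-bounds the treewidth. Conversely, {a, b, c, d} is a clique of size 4, and the vertices of any clique must share a bag in every tree decomposition; so some bag has ≥ 4 vertices and tw(G) ≥ 3. Therefore the treewidth is 3.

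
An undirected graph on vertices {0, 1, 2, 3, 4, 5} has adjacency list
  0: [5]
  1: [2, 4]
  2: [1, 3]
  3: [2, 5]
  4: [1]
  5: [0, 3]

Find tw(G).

A width-1 tree decomposition is:
Bags: B1 = {0, 5}  B2 = {3, 5}  B3 = {2, 3}  B4 = {1, 2}  B5 = {1, 4}
Tree: B1–B2, B2–B3, B3–B4, B4–B5
Every bag has size at most 2, so the width is 2 − 1 = 1 and tw(G) ≤ 1. Since G has at least one edge (e.g. 0–5), it is not an edgeless graph, so tw(G) ≥ 1. Hence tw(G) = 1 exactly.

1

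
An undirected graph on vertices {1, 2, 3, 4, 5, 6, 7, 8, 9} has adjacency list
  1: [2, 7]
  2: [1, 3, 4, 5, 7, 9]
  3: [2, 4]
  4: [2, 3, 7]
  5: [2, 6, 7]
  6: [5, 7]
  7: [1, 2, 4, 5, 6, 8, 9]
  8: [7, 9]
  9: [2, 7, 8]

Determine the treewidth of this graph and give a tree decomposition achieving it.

Treewidth 2.
Bags: B1 = {2, 4, 7}  B2 = {2, 7, 9}  B3 = {7, 8, 9}  B4 = {2, 5, 7}  B5 = {2, 3, 4}  B6 = {1, 2, 7}  B7 = {5, 6, 7}
Tree: B1–B2, B2–B3, B1–B4, B1–B5, B1–B6, B4–B7

Every bag has size at most 3, so the width is 3 − 1 = 2 and tw(G) ≤ 2. For the lower bound, the 3 vertices {2, 3, 4} are pairwise adjacent, and any tree decomposition puts a clique entirely inside one bag — forcing width ≥ 2. Hence tw(G) = 2 exactly.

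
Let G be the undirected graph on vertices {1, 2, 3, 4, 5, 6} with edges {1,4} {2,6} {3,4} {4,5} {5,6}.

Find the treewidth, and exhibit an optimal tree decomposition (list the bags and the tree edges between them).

Treewidth 1.
One optimal decomposition is:
Bags: B1 = {3, 4}  B2 = {4, 5}  B3 = {1, 4}  B4 = {5, 6}  B5 = {2, 6}
Tree: B1–B2, B2–B3, B2–B4, B4–B5

Each bag holds 2 vertices, so the decomposition has width 1, which upper-bounds the treewidth. Any graph with an edge has treewidth ≥ 1, and G has the edge 3–4. Hence tw(G) = 1 exactly.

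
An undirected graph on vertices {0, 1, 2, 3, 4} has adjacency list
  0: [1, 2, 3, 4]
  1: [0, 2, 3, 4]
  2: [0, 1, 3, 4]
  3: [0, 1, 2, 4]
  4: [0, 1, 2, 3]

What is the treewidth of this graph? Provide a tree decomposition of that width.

Treewidth 4.
One such decomposition:
Bags: B1 = {0, 1, 2, 3, 4}
Tree: (single bag)

With just one bag of size 5, the width is 5 − 1 = 4, so tw(G) ≤ 4. Conversely, {0, 1, 2, 3, 4} is a clique of size 5, and the vertices of any clique must share a bag in every tree decomposition; so some bag has ≥ 5 vertices and tw(G) ≥ 4. Hence tw(G) = 4 exactly.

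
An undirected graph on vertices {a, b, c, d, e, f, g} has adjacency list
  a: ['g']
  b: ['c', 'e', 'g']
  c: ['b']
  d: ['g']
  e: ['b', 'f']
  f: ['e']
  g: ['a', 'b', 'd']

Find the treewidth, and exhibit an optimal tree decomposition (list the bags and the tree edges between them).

Every bag has size at most 2, so the width is 2 − 1 = 1 and tw(G) ≤ 1. Since G has at least one edge (e.g. d–g), it is not an edgeless graph, so tw(G) ≥ 1. The upper and lower bounds meet at 1, so that is the treewidth.

Treewidth 1.
One optimal decomposition is:
Bags: B1 = {d, g}  B2 = {b, g}  B3 = {b, e}  B4 = {a, g}  B5 = {e, f}  B6 = {b, c}
Tree: B1–B2, B2–B3, B1–B4, B3–B5, B3–B6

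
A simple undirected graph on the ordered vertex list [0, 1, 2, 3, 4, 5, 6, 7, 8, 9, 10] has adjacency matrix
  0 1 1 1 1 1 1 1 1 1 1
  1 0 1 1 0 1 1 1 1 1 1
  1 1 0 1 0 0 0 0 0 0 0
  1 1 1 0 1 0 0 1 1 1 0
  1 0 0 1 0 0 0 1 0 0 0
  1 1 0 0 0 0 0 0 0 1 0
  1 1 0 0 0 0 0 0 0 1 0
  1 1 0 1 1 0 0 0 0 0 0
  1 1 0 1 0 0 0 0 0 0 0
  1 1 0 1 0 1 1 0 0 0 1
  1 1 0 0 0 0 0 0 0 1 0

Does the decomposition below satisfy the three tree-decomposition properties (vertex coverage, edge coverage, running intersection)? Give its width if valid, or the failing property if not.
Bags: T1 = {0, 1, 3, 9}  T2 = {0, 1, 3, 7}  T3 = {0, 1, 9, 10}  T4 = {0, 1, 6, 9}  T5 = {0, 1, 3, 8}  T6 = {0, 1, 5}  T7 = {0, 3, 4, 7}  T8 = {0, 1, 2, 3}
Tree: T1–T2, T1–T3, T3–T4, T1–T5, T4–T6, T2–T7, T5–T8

A tree decomposition must satisfy three properties: every vertex lies in some bag; for every edge, both endpoints lie together in some bag; and for every vertex, the bags containing it form a connected subtree. Here edge (9,5) lies in no bag, so the decomposition is invalid.

No — edge (9,5) lies in no bag.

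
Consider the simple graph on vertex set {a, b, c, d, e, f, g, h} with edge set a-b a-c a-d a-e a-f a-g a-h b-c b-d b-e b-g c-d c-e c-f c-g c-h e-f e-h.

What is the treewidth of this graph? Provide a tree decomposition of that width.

Each bag holds 4 vertices, so the decomposition has width 3, which upper-bounds the treewidth. For the lower bound, the 4 vertices {a, c, e, h} are pairwise adjacent, and any tree decomposition puts a clique entirely inside one bag — forcing width ≥ 3. Hence tw(G) = 3 exactly.

Treewidth 3.
Bags: B1 = {a, c, e, h}  B2 = {a, b, c, e}  B3 = {a, c, e, f}  B4 = {a, b, c, d}  B5 = {a, b, c, g}
Tree: B1–B2, B2–B3, B2–B4, B4–B5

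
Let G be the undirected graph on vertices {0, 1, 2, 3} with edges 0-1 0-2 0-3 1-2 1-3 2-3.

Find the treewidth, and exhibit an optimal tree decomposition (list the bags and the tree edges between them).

Treewidth 3.
One such decomposition:
Bags: B1 = {0, 1, 2, 3}
Tree: (single bag)

With just one bag of size 4, the width is 4 − 1 = 3, so tw(G) ≤ 3. Conversely, {0, 1, 2, 3} is a clique of size 4, and the vertices of any clique must share a bag in every tree decomposition; so some bag has ≥ 4 vertices and tw(G) ≥ 3. The upper and lower bounds meet at 3, so that is the treewidth.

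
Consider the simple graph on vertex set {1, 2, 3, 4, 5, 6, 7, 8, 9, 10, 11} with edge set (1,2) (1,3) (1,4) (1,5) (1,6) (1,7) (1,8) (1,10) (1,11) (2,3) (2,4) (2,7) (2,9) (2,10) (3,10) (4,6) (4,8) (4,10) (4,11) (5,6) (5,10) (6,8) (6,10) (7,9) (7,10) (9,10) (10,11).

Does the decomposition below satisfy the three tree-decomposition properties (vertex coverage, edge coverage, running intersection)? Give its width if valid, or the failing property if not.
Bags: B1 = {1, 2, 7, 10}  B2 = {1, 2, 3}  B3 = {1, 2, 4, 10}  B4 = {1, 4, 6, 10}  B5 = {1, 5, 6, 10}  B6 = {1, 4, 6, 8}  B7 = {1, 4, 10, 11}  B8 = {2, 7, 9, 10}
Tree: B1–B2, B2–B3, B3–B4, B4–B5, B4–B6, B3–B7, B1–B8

A tree decomposition must satisfy three properties: every vertex lies in some bag; for every edge, both endpoints lie together in some bag; and for every vertex, the bags containing it form a connected subtree. Here edge (10,3) lies in no bag, so the decomposition is invalid.

No — edge (10,3) lies in no bag.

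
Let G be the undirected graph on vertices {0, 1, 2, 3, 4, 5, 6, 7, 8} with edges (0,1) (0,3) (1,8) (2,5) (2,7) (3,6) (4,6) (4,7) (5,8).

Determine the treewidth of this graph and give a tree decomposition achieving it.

Treewidth 2.
One optimal decomposition is:
Bags: B1 = {2, 5, 8}  B2 = {1, 2, 8}  B3 = {0, 1, 2}  B4 = {0, 2, 3}  B5 = {2, 3, 6}  B6 = {2, 4, 6}  B7 = {2, 4, 7}
Tree: B1–B2, B2–B3, B3–B4, B4–B5, B5–B6, B6–B7

The largest bag has 3 vertices, giving width 2; this decomposition certifies tw(G) ≤ 2. The edges 2–5–8–1–0–3–6–4–7–2 form a cycle, so G is not a tree and its treewidth is at least 2. Hence tw(G) = 2 exactly.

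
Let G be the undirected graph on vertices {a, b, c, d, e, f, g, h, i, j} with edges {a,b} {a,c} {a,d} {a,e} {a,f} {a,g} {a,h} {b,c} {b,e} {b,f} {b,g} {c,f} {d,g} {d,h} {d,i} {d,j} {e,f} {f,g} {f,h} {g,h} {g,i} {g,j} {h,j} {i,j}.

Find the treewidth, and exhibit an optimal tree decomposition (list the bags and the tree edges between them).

Every bag has size at most 4, so the width is 4 − 1 = 3 and tw(G) ≤ 3. On the other hand G contains the 4-clique {d, g, h, j}. A clique must lie in a single bag of any decomposition, so no decomposition can have width below 3. Combining the bounds, tw(G) = 3.

Treewidth 3.
One such decomposition:
Bags: B1 = {a, b, c, f}  B2 = {a, b, f, g}  B3 = {a, f, g, h}  B4 = {a, d, g, h}  B5 = {a, b, e, f}  B6 = {d, g, h, j}  B7 = {d, g, i, j}
Tree: B1–B2, B2–B3, B3–B4, B1–B5, B4–B6, B6–B7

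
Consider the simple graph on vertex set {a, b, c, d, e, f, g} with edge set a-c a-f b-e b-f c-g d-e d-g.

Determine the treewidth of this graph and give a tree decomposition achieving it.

Treewidth 2.
One such decomposition:
Bags: B1 = {b, d, e}  B2 = {b, d, f}  B3 = {a, d, f}  B4 = {a, c, d}  B5 = {c, d, g}
Tree: B1–B2, B2–B3, B3–B4, B4–B5

The largest bag has 3 vertices, giving width 2; this decomposition certifies tw(G) ≤ 2. For the lower bound, G contains the cycle d–e–b–f–a–c–g–d, so G is not a forest; only forests have treewidth ≤ 1, hence tw(G) ≥ 2. Therefore the treewidth is 2.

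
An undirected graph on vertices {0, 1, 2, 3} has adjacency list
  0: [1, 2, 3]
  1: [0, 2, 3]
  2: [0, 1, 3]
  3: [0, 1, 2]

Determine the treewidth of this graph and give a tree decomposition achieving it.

Treewidth 3.
One such decomposition:
Bags: B1 = {0, 1, 2, 3}
Tree: (single bag)

With just one bag of size 4, the width is 4 − 1 = 3, so tw(G) ≤ 3. Conversely, {0, 1, 2, 3} is a clique of size 4, and the vertices of any clique must share a bag in every tree decomposition; so some bag has ≥ 4 vertices and tw(G) ≥ 3. Combining the bounds, tw(G) = 3.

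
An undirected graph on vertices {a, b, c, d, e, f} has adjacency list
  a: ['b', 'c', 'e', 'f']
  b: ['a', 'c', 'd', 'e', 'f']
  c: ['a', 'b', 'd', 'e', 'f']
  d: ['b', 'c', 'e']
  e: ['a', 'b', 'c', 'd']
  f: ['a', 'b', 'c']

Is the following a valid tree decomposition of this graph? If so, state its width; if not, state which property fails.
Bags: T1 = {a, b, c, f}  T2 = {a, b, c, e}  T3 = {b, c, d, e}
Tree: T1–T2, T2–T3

Every vertex of G appears in some bag (union = {a, b, c, d, e, f}); every edge is covered by a bag; and for each vertex v the set of bags containing v is connected in the bag tree. The decomposition is therefore valid. The largest bag has 4 vertices, so the width is 3.

Yes; width 3.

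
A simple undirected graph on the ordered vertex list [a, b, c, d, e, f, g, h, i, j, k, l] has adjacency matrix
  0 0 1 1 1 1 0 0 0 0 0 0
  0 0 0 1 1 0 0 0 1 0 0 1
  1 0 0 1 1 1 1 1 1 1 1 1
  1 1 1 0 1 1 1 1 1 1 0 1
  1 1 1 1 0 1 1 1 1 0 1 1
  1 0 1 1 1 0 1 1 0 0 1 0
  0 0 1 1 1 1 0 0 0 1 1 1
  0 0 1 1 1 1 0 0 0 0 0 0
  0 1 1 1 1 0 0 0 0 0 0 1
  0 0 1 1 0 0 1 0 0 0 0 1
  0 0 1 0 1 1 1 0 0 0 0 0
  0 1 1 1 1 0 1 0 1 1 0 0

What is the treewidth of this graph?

A width-4 tree decomposition is:
Bags: B1 = {c, d, e, g, l}  B2 = {c, d, e, i, l}  B3 = {c, d, e, f, g}  B4 = {a, c, d, e, f}  B5 = {c, d, g, j, l}  B6 = {b, d, e, i, l}  B7 = {c, d, e, f, h}  B8 = {c, e, f, g, k}
Tree: B1–B2, B1–B3, B3–B4, B1–B5, B2–B6, B4–B7, B3–B8
The largest bag has 5 vertices, giving width 4; this decomposition certifies tw(G) ≤ 4. For the lower bound, the 5 vertices {c, d, g, j, l} are pairwise adjacent, and any tree decomposition puts a clique entirely inside one bag — forcing width ≥ 4. Therefore the treewidth is 4.

4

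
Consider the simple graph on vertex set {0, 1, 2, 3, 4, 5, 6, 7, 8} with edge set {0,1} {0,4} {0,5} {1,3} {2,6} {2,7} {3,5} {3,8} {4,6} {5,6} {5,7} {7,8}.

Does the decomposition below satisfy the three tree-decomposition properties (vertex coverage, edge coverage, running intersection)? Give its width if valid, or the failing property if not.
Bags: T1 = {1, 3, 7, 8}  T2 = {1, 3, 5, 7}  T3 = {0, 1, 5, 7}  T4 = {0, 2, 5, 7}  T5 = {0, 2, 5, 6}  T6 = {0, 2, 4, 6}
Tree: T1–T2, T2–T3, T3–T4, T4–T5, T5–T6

Every vertex of G appears in some bag (union = {0, 1, 2, 3, 4, 5, 6, 7, 8}); every edge is covered by a bag; and for each vertex v the set of bags containing v is connected in the bag tree. The decomposition is therefore valid. The largest bag has 4 vertices, so the width is 3.

Yes; width 3.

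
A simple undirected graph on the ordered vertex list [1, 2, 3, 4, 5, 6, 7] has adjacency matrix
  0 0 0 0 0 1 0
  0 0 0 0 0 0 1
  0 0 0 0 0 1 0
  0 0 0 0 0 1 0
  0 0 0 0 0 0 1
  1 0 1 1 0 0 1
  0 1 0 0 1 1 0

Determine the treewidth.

1

A width-1 tree decomposition is:
Bags: B1 = {6, 7}  B2 = {2, 7}  B3 = {5, 7}  B4 = {4, 6}  B5 = {1, 6}  B6 = {3, 6}
Tree: B1–B2, B2–B3, B1–B4, B4–B5, B4–B6
Each bag holds 2 vertices, so the decomposition has width 1, which upper-bounds the treewidth. G has an edge, so its treewidth is at least 1. Combining the bounds, tw(G) = 1.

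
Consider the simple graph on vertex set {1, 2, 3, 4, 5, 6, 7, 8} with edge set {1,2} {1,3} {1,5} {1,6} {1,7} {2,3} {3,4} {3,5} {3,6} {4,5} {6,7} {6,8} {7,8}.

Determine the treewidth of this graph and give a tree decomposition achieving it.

Treewidth 2.
Bags: B1 = {1, 2, 3}  B2 = {1, 3, 6}  B3 = {1, 6, 7}  B4 = {6, 7, 8}  B5 = {1, 3, 5}  B6 = {3, 4, 5}
Tree: B1–B2, B2–B3, B3–B4, B2–B5, B5–B6

Each bag holds 3 vertices, so the decomposition has width 2, which upper-bounds the treewidth. Conversely, {6, 7, 8} is a clique of size 3, and the vertices of any clique must share a bag in every tree decomposition; so some bag has ≥ 3 vertices and tw(G) ≥ 2. Hence tw(G) = 2 exactly.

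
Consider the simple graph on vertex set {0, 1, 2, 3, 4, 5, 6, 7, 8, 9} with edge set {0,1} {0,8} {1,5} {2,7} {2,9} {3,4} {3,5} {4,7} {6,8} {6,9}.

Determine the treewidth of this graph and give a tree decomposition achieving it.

Treewidth 2.
One optimal decomposition is:
Bags: B1 = {1, 3, 5}  B2 = {1, 3, 4}  B3 = {1, 4, 7}  B4 = {1, 2, 7}  B5 = {1, 2, 9}  B6 = {1, 6, 9}  B7 = {1, 6, 8}  B8 = {0, 1, 8}
Tree: B1–B2, B2–B3, B3–B4, B4–B5, B5–B6, B6–B7, B7–B8

Every bag has size at most 3, so the width is 3 − 1 = 2 and tw(G) ≤ 2. The edges 1–5–3–4–7–2–9–6–8–0–1 form a cycle, so G is not a tree and its treewidth is at least 2. Therefore the treewidth is 2.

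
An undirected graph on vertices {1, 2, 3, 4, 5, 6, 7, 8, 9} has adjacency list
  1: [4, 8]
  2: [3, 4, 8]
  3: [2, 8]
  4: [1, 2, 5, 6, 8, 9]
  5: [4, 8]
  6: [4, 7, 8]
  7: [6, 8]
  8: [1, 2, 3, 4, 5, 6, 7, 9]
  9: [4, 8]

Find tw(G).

A width-2 tree decomposition is:
Bags: B1 = {2, 4, 8}  B2 = {1, 4, 8}  B3 = {4, 8, 9}  B4 = {2, 3, 8}  B5 = {4, 6, 8}  B6 = {6, 7, 8}  B7 = {4, 5, 8}
Tree: B1–B2, B1–B3, B1–B4, B2–B5, B5–B6, B2–B7
The largest bag has 3 vertices, giving width 2; this decomposition certifies tw(G) ≤ 2. On the other hand G contains the 3-clique {2, 3, 8}. A clique must lie in a single bag of any decomposition, so no decomposition can have width below 2. The upper and lower bounds meet at 2, so that is the treewidth.

2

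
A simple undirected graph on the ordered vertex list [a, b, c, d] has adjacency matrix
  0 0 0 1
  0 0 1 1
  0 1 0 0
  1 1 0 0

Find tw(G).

1

A width-1 tree decomposition is:
Bags: B1 = {a, d}  B2 = {b, d}  B3 = {b, c}
Tree: B1–B2, B2–B3
Each bag holds 2 vertices, so the decomposition has width 1, which upper-bounds the treewidth. Any graph with an edge has treewidth ≥ 1, and G has the edge a–d. Hence tw(G) = 1 exactly.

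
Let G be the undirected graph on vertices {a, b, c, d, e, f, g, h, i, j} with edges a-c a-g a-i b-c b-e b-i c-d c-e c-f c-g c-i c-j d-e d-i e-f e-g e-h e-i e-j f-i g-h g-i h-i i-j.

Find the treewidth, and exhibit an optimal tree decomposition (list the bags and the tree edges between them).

Each bag holds 4 vertices, so the decomposition has width 3, which upper-bounds the treewidth. Conversely, {e, g, h, i} is a clique of size 4, and the vertices of any clique must share a bag in every tree decomposition; so some bag has ≥ 4 vertices and tw(G) ≥ 3. Therefore the treewidth is 3.

Treewidth 3.
One such decomposition:
Bags: B1 = {c, e, g, i}  B2 = {c, e, i, j}  B3 = {c, d, e, i}  B4 = {b, c, e, i}  B5 = {e, g, h, i}  B6 = {c, e, f, i}  B7 = {a, c, g, i}
Tree: B1–B2, B1–B3, B1–B4, B1–B5, B3–B6, B1–B7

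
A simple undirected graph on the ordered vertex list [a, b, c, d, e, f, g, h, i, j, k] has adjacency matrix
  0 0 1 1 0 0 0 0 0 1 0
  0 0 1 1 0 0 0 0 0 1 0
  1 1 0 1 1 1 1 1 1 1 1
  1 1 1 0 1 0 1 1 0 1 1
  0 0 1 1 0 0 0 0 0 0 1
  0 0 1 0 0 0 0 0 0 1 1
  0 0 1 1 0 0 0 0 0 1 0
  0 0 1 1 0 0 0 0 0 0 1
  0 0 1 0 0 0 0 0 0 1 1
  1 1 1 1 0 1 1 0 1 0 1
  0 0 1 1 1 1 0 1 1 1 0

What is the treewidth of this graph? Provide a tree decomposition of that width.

Treewidth 3.
One such decomposition:
Bags: B1 = {c, d, h, k}  B2 = {c, d, e, k}  B3 = {c, d, j, k}  B4 = {c, i, j, k}  B5 = {c, d, g, j}  B6 = {b, c, d, j}  B7 = {c, f, j, k}  B8 = {a, c, d, j}
Tree: B1–B2, B2–B3, B3–B4, B3–B5, B5–B6, B4–B7, B3–B8

Each bag holds 4 vertices, so the decomposition has width 3, which upper-bounds the treewidth. Conversely, {c, d, g, j} is a clique of size 4, and the vertices of any clique must share a bag in every tree decomposition; so some bag has ≥ 4 vertices and tw(G) ≥ 3. Therefore the treewidth is 3.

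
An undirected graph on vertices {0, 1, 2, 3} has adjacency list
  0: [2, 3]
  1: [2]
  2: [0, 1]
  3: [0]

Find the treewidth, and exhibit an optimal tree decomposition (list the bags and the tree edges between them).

Every bag has size at most 2, so the width is 2 − 1 = 1 and tw(G) ≤ 1. Since G has at least one edge (e.g. 3–0), it is not an edgeless graph, so tw(G) ≥ 1. Hence tw(G) = 1 exactly.

Treewidth 1.
One such decomposition:
Bags: B1 = {0, 3}  B2 = {0, 2}  B3 = {1, 2}
Tree: B1–B2, B2–B3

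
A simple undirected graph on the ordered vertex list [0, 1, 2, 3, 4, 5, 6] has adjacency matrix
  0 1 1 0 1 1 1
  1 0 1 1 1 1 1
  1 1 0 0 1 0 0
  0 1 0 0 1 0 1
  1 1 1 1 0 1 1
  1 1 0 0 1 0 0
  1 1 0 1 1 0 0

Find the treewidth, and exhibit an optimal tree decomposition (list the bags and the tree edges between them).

The largest bag has 4 vertices, giving width 3; this decomposition certifies tw(G) ≤ 3. On the other hand G contains the 4-clique {0, 1, 2, 4}. A clique must lie in a single bag of any decomposition, so no decomposition can have width below 3. Hence tw(G) = 3 exactly.

Treewidth 3.
Bags: B1 = {0, 1, 4, 6}  B2 = {0, 1, 2, 4}  B3 = {0, 1, 4, 5}  B4 = {1, 3, 4, 6}
Tree: B1–B2, B2–B3, B1–B4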